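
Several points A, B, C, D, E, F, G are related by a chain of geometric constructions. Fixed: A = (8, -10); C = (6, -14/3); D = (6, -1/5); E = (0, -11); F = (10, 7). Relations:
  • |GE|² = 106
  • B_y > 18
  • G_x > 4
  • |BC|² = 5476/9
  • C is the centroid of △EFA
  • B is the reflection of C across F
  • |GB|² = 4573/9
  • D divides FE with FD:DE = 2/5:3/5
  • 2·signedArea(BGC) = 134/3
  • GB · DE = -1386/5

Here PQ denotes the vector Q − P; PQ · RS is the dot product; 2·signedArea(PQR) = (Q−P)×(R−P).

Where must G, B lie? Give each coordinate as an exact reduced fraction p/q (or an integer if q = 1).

1. B_x = 14  [B is the reflection of C across F]
2. B_y = 56/3  [B is the reflection of C across F]
   → B = (14, 56/3)
3. G_x = 5  [GB · DE = -1386/5 ∩ 2·signedArea(BGC) = 134/3]
4. G_y = -2  [GB · DE = -1386/5 ∩ 2·signedArea(BGC) = 134/3]
   → G = (5, -2)

B = (14, 56/3)
G = (5, -2)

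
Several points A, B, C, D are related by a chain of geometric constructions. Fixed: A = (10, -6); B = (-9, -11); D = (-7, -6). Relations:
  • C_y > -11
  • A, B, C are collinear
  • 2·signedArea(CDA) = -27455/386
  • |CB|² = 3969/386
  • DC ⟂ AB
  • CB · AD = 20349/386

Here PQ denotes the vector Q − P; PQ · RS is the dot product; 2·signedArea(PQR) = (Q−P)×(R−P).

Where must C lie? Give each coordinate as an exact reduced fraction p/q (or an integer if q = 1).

1. C_x = -2277/386  [A, B, C are collinear ∩ DC ⟂ AB]
2. C_y = -3931/386  [A, B, C are collinear ∩ DC ⟂ AB]
   → C = (-2277/386, -3931/386)

C = (-2277/386, -3931/386)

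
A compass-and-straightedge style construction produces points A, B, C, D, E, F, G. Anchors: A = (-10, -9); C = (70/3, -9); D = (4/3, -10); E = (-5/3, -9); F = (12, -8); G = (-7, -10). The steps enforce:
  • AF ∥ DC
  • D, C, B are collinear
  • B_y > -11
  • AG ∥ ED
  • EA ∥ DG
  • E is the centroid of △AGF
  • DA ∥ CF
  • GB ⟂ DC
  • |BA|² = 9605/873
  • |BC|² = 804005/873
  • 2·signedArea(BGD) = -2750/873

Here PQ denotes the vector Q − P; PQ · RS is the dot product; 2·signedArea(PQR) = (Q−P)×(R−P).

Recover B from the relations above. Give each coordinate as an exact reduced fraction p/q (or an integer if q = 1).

1. B_x = -2032/291  [D, C, B are collinear ∩ GB ⟂ DC]
2. B_y = -3020/291  [D, C, B are collinear ∩ GB ⟂ DC]
   → B = (-2032/291, -3020/291)

B = (-2032/291, -3020/291)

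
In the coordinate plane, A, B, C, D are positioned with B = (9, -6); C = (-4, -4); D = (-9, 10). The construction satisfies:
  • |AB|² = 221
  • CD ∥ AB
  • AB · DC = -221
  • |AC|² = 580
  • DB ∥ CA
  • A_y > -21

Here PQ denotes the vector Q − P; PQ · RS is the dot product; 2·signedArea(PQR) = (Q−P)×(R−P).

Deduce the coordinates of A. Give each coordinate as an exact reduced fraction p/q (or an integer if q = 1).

1. A_x = 14  [CD ∥ AB ∩ DB ∥ CA]
2. A_y = -20  [CD ∥ AB ∩ DB ∥ CA]
   → A = (14, -20)

A = (14, -20)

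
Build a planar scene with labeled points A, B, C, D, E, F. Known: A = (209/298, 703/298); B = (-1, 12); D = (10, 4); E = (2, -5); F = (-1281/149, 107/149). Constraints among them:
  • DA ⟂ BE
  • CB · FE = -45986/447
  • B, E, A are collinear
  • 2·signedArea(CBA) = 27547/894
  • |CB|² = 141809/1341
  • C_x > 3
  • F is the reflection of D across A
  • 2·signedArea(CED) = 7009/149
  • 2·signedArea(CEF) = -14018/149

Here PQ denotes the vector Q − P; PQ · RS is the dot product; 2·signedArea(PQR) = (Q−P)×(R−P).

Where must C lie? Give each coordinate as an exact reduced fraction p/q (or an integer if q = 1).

1. C_x = 1699/447  [2·signedArea(CBA) = 27547/894 ∩ 2·signedArea(CED) = 7009/149]
2. C_y = 433/149  [2·signedArea(CBA) = 27547/894 ∩ 2·signedArea(CED) = 7009/149]
   → C = (1699/447, 433/149)

C = (1699/447, 433/149)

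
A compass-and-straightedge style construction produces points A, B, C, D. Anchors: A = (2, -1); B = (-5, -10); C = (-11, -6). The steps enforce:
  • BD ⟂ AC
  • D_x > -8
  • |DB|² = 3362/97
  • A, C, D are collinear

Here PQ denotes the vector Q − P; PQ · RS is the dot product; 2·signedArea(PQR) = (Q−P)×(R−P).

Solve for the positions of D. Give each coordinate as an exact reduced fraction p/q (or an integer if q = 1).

D = (-690/97, -437/97)

1. D_x = -690/97  [A, C, D are collinear ∩ BD ⟂ AC]
2. D_y = -437/97  [A, C, D are collinear ∩ BD ⟂ AC]
   → D = (-690/97, -437/97)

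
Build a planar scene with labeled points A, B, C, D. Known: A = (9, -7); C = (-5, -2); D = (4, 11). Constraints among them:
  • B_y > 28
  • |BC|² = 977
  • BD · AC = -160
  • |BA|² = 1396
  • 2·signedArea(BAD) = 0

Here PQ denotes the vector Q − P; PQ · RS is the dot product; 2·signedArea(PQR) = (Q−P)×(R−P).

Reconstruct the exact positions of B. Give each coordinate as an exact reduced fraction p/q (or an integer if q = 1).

1. B_x = -1  [2·signedArea(BAD) = 0 ∩ BD · AC = -160]
2. B_y = 29  [2·signedArea(BAD) = 0 ∩ BD · AC = -160]
   → B = (-1, 29)

B = (-1, 29)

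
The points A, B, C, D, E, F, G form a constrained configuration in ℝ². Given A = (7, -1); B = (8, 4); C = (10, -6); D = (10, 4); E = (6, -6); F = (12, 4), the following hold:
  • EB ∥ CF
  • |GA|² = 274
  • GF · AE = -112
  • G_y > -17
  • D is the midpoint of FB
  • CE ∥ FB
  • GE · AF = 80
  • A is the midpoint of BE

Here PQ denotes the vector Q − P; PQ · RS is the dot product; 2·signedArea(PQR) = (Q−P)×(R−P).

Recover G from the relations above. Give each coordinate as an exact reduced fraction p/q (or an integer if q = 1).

1. G_x = 0  [GF · AE = -112 ∩ GE · AF = 80]
2. G_y = -16  [GF · AE = -112 ∩ GE · AF = 80]
   → G = (0, -16)

G = (0, -16)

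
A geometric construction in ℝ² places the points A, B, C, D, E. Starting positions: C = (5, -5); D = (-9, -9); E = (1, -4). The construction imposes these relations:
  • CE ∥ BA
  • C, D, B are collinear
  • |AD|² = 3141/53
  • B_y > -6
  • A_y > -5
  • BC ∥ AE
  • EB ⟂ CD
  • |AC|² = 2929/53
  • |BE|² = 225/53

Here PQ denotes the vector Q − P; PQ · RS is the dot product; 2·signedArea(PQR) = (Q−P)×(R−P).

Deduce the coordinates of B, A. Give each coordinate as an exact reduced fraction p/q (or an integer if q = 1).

A = (-129/53, -264/53)
B = (83/53, -317/53)

1. B_x = 83/53  [C, D, B are collinear ∩ EB ⟂ CD]
2. B_y = -317/53  [C, D, B are collinear ∩ EB ⟂ CD]
   → B = (83/53, -317/53)
3. A_x = -129/53  [BC ∥ AE ∩ CE ∥ BA]
4. A_y = -264/53  [BC ∥ AE ∩ CE ∥ BA]
   → A = (-129/53, -264/53)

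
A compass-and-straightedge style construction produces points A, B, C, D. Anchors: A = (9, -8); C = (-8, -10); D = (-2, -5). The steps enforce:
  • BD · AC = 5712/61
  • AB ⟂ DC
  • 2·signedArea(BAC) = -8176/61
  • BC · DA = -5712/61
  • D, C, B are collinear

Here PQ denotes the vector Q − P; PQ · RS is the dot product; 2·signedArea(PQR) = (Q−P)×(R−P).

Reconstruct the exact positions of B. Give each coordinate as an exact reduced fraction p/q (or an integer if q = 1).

B = (184/61, -50/61)

1. B_x = 184/61  [D, C, B are collinear ∩ AB ⟂ DC]
2. B_y = -50/61  [D, C, B are collinear ∩ AB ⟂ DC]
   → B = (184/61, -50/61)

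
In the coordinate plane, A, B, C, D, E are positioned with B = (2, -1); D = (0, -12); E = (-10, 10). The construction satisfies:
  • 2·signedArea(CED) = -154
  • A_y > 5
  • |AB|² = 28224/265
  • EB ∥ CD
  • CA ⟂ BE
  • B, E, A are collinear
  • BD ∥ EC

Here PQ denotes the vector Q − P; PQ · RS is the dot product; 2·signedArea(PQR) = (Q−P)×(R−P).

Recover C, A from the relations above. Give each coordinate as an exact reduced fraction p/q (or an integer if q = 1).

A = (-1486/265, 1583/265)
C = (-12, -1)

1. C_x = -12  [EB ∥ CD ∩ BD ∥ EC]
2. C_y = -1  [EB ∥ CD ∩ BD ∥ EC]
   → C = (-12, -1)
3. A_x = -1486/265  [B, E, A are collinear ∩ CA ⟂ BE]
4. A_y = 1583/265  [B, E, A are collinear ∩ CA ⟂ BE]
   → A = (-1486/265, 1583/265)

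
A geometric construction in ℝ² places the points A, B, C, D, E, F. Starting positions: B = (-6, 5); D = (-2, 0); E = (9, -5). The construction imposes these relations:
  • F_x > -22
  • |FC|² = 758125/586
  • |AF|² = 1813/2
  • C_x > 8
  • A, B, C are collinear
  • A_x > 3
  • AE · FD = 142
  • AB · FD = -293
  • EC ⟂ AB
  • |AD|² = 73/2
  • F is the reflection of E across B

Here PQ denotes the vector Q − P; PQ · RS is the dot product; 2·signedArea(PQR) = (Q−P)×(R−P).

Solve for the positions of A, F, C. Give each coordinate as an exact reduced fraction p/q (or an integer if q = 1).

1. F_x = -21  [F is the reflection of E across B]
2. F_y = 15  [F is the reflection of E across B]
   → F = (-21, 15)
3. A_x = 7/2  [line -19·x + 15·y + 104 = 0 ∩ |AF|² = 1813/2]
4. A_y = -5/2  [line -19·x + 15·y + 104 = 0 ∩ |AF|² = 1813/2]
   → A = (7/2, -5/2)
5. C_x = 4749/586  [A, B, C are collinear ∩ EC ⟂ AB]
6. C_y = -3595/586  [A, B, C are collinear ∩ EC ⟂ AB]
   → C = (4749/586, -3595/586)

A = (7/2, -5/2)
C = (4749/586, -3595/586)
F = (-21, 15)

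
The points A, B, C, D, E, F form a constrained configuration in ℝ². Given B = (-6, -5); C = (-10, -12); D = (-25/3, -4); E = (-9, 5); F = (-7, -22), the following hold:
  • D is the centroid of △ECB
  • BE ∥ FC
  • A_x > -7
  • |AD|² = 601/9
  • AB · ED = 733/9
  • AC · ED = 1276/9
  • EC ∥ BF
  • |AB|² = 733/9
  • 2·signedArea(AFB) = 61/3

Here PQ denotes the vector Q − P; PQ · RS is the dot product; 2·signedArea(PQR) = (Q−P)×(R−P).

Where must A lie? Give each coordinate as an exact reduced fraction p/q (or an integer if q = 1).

A = (-20/3, 4)

1. A_x = -20/3  [AB · ED = 733/9 ∩ 2·signedArea(AFB) = 61/3]
2. A_y = 4  [AB · ED = 733/9 ∩ 2·signedArea(AFB) = 61/3]
   → A = (-20/3, 4)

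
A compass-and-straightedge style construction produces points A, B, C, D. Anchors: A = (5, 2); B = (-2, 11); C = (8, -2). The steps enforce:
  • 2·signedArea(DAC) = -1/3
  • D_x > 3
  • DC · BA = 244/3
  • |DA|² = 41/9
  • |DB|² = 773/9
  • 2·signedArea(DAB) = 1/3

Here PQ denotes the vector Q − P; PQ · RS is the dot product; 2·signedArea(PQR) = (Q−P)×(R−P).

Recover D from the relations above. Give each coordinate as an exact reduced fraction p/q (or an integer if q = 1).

1. D_x = 11/3  [2·signedArea(DAB) = 1/3 ∩ DC · BA = 244/3]
2. D_y = 11/3  [2·signedArea(DAB) = 1/3 ∩ DC · BA = 244/3]
   → D = (11/3, 11/3)

D = (11/3, 11/3)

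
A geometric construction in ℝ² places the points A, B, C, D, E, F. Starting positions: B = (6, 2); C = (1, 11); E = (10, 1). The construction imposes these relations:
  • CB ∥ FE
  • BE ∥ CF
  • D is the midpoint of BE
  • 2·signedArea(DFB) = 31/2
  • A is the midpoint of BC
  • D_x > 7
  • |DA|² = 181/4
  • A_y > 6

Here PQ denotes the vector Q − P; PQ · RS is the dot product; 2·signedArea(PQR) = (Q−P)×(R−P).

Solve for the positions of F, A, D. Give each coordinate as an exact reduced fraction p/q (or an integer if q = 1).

1. F_x = 5  [CB ∥ FE ∩ BE ∥ CF]
2. F_y = 10  [CB ∥ FE ∩ BE ∥ CF]
   → F = (5, 10)
3. A_x = 7/2  [A is the midpoint of BC]
4. A_y = 13/2  [A is the midpoint of BC]
   → A = (7/2, 13/2)
5. D_x = 8  [D is the midpoint of BE]
6. D_y = 3/2  [D is the midpoint of BE]
   → D = (8, 3/2)

A = (7/2, 13/2)
D = (8, 3/2)
F = (5, 10)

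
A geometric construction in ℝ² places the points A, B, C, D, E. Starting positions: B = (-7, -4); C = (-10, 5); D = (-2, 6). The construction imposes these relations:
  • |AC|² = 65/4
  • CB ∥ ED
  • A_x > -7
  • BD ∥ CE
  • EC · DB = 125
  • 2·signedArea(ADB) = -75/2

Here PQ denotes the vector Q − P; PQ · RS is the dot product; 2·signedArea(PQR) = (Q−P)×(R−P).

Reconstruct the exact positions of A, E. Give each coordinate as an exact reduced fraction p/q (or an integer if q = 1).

1. A_x = -6  [line 10·x + -5·y + 175/2 = 0 ∩ |AC|² = 65/4]
2. A_y = 11/2  [line 10·x + -5·y + 175/2 = 0 ∩ |AC|² = 65/4]
   → A = (-6, 11/2)
3. E_x = -5  [CB ∥ ED ∩ BD ∥ CE]
4. E_y = 15  [CB ∥ ED ∩ BD ∥ CE]
   → E = (-5, 15)

A = (-6, 11/2)
E = (-5, 15)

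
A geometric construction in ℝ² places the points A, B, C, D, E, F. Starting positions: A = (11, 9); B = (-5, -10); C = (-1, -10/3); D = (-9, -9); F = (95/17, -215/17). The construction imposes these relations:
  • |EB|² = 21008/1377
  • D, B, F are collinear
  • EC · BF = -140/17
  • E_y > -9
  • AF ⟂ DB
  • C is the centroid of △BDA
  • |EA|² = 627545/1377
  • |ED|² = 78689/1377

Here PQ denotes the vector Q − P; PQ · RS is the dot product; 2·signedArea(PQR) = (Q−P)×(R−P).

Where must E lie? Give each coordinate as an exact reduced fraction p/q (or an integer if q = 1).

E = (-25/17, -1274/153)

1. E_x = -25/17  [line -180/17·x + 45/17·y + 110/17 = 0 ∩ |ED|² = 78689/1377]
2. E_y = -1274/153  [line -180/17·x + 45/17·y + 110/17 = 0 ∩ |ED|² = 78689/1377]
   → E = (-25/17, -1274/153)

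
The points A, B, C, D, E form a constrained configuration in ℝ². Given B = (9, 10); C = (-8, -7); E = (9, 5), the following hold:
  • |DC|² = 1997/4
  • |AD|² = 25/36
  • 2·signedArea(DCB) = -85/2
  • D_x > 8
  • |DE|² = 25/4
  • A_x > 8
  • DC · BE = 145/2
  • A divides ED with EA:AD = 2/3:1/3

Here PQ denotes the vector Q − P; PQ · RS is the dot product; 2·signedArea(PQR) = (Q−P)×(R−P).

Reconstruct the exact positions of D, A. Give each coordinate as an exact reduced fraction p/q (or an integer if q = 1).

A = (9, 20/3)
D = (9, 15/2)

1. D_x = 9  [DC · BE = 145/2 ∩ 2·signedArea(DCB) = -85/2]
2. D_y = 15/2  [DC · BE = 145/2 ∩ 2·signedArea(DCB) = -85/2]
   → D = (9, 15/2)
3. A_x = 9  [A divides ED with EA:AD = 2/3:1/3]
4. A_y = 20/3  [A divides ED with EA:AD = 2/3:1/3]
   → A = (9, 20/3)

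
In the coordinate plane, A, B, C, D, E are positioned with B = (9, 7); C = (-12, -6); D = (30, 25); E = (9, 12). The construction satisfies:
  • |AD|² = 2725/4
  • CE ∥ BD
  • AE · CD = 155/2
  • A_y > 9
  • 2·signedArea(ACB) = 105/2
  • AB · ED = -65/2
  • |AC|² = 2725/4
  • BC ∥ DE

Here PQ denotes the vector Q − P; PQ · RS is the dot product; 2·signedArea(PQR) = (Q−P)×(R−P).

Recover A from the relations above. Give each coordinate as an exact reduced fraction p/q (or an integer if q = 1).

1. A_x = 9  [AB · ED = -65/2 ∩ AE · CD = 155/2]
2. A_y = 19/2  [AB · ED = -65/2 ∩ AE · CD = 155/2]
   → A = (9, 19/2)

A = (9, 19/2)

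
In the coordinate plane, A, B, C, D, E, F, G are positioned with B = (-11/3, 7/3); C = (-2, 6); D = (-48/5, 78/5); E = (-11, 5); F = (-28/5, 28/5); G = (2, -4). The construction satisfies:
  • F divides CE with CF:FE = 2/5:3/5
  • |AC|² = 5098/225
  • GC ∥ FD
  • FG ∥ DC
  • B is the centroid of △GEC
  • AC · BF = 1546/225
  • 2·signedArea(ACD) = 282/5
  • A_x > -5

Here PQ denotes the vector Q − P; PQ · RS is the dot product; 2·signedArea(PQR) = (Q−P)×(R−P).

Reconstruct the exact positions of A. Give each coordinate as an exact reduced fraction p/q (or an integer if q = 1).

A = (-73/15, 11/5)

1. A_x = -73/15  [AC · BF = 1546/225 ∩ 2·signedArea(ACD) = 282/5]
2. A_y = 11/5  [AC · BF = 1546/225 ∩ 2·signedArea(ACD) = 282/5]
   → A = (-73/15, 11/5)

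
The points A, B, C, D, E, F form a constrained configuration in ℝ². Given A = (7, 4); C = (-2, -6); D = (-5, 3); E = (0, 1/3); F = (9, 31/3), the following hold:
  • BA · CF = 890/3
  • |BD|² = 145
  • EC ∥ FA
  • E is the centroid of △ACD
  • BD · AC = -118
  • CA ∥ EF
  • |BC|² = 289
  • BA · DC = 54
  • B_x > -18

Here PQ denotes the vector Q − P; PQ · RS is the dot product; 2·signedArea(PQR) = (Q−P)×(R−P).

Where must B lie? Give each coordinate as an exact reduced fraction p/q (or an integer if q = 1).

B = (-17, 2)

1. B_x = -17  [BA · CF = 890/3 ∩ BD · AC = -118]
2. B_y = 2  [BA · CF = 890/3 ∩ BD · AC = -118]
   → B = (-17, 2)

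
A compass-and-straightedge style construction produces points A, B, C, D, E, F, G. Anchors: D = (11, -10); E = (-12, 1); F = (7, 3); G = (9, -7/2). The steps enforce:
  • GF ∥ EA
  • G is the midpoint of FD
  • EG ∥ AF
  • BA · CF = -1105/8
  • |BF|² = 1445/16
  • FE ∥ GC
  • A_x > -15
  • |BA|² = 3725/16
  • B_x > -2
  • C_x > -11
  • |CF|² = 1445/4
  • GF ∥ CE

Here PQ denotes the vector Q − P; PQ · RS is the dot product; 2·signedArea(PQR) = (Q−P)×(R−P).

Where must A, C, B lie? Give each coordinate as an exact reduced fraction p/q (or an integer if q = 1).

A = (-14, 15/2)
B = (-3/2, -5/4)
C = (-10, -11/2)

1. A_x = -14  [EG ∥ AF ∩ GF ∥ EA]
2. A_y = 15/2  [EG ∥ AF ∩ GF ∥ EA]
   → A = (-14, 15/2)
3. C_x = -10  [GF ∥ CE ∩ FE ∥ GC]
4. C_y = -11/2  [GF ∥ CE ∩ FE ∥ GC]
   → C = (-10, -11/2)
5. B_x = -3/2  [line -17·x + -17/2·y + -289/8 = 0 ∩ |BA|² = 3725/16]
6. B_y = -5/4  [line -17·x + -17/2·y + -289/8 = 0 ∩ |BA|² = 3725/16]
   → B = (-3/2, -5/4)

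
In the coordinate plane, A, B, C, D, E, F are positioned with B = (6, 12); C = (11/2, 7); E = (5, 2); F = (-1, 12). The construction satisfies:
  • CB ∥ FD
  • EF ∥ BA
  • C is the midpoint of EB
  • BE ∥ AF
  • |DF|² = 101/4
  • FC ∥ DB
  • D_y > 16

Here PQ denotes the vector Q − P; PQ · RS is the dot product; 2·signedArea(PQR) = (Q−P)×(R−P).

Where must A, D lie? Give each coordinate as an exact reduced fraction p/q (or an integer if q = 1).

1. A_x = 0  [BE ∥ AF ∩ EF ∥ BA]
2. A_y = 22  [BE ∥ AF ∩ EF ∥ BA]
   → A = (0, 22)
3. D_x = -1/2  [FC ∥ DB ∩ CB ∥ FD]
4. D_y = 17  [FC ∥ DB ∩ CB ∥ FD]
   → D = (-1/2, 17)

A = (0, 22)
D = (-1/2, 17)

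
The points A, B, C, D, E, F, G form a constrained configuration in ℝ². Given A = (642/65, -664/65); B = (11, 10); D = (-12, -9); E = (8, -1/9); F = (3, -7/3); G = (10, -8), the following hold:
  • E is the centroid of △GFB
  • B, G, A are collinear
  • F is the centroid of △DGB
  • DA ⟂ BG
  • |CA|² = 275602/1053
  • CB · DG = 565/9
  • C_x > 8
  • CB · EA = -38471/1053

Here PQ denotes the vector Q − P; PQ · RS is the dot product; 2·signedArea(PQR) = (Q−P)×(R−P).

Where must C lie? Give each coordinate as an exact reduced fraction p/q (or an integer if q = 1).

C = (25/3, 53/9)

1. C_x = 25/3  [CB · DG = 565/9 ∩ CB · EA = -38471/1053]
2. C_y = 53/9  [CB · DG = 565/9 ∩ CB · EA = -38471/1053]
   → C = (25/3, 53/9)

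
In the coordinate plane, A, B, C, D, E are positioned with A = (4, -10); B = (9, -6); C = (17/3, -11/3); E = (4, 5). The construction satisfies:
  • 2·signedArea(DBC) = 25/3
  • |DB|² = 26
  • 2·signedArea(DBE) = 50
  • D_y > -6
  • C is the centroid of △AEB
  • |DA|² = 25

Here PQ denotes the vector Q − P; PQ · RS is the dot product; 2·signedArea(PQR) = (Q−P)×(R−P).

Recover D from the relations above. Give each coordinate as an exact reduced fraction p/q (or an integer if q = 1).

D = (4, -5)

1. D_x = 4  [2·signedArea(DBC) = 25/3 ∩ 2·signedArea(DBE) = 50]
2. D_y = -5  [2·signedArea(DBC) = 25/3 ∩ 2·signedArea(DBE) = 50]
   → D = (4, -5)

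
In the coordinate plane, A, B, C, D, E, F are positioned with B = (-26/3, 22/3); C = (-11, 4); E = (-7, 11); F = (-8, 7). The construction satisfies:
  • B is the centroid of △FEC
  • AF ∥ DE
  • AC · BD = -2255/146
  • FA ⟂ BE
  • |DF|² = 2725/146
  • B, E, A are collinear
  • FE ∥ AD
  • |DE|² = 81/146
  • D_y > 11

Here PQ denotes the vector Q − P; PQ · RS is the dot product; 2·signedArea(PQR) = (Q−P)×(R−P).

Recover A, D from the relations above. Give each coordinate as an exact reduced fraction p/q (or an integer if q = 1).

1. A_x = -1267/146  [B, E, A are collinear ∩ FA ⟂ BE]
2. A_y = 1067/146  [B, E, A are collinear ∩ FA ⟂ BE]
   → A = (-1267/146, 1067/146)
3. D_x = -1121/146  [AF ∥ DE ∩ FE ∥ AD]
4. D_y = 1651/146  [AF ∥ DE ∩ FE ∥ AD]
   → D = (-1121/146, 1651/146)

A = (-1267/146, 1067/146)
D = (-1121/146, 1651/146)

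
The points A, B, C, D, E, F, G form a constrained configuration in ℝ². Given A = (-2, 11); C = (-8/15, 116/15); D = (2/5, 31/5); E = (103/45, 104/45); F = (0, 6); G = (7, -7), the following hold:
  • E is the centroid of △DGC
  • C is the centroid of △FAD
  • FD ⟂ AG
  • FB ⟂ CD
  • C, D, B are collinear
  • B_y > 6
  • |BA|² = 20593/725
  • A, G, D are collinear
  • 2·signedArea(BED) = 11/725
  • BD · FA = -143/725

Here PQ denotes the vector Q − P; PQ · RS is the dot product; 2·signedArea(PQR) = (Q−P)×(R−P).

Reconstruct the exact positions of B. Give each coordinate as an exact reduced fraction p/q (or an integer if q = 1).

1. B_x = 276/725  [C, D, B are collinear ∩ FB ⟂ CD]
2. B_y = 4518/725  [C, D, B are collinear ∩ FB ⟂ CD]
   → B = (276/725, 4518/725)

B = (276/725, 4518/725)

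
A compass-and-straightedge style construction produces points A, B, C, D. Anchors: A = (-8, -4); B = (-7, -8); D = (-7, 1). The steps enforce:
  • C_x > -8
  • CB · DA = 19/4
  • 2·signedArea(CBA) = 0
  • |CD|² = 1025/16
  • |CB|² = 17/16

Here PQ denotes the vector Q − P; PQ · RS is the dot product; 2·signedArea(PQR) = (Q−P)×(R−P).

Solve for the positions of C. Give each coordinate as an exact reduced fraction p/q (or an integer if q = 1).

C = (-29/4, -7)

1. C_x = -29/4  [2·signedArea(CBA) = 0 ∩ CB · DA = 19/4]
2. C_y = -7  [2·signedArea(CBA) = 0 ∩ CB · DA = 19/4]
   → C = (-29/4, -7)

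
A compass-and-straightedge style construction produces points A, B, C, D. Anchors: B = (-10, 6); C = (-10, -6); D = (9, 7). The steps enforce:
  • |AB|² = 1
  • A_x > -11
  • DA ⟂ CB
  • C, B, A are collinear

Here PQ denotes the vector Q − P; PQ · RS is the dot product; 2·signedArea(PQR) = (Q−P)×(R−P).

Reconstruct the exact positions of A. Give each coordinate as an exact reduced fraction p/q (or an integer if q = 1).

1. A_x = -10  [C, B, A are collinear ∩ DA ⟂ CB]
2. A_y = 7  [C, B, A are collinear ∩ DA ⟂ CB]
   → A = (-10, 7)

A = (-10, 7)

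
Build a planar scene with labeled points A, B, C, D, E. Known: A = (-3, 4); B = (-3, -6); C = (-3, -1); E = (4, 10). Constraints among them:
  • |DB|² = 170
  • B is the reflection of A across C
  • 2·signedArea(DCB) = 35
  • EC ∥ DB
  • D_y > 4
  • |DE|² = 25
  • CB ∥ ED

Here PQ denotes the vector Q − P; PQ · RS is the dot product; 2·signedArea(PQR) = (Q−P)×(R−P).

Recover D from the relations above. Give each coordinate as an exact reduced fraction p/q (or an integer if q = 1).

D = (4, 5)

1. D_x = 4  [EC ∥ DB ∩ CB ∥ ED]
2. D_y = 5  [EC ∥ DB ∩ CB ∥ ED]
   → D = (4, 5)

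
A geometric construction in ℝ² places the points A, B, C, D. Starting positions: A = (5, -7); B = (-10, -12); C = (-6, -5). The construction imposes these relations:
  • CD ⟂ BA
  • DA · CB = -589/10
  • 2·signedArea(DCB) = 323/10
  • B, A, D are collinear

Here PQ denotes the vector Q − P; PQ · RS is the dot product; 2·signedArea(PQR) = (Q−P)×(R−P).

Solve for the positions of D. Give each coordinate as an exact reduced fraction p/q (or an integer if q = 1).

1. D_x = -43/10  [B, A, D are collinear ∩ CD ⟂ BA]
2. D_y = -101/10  [B, A, D are collinear ∩ CD ⟂ BA]
   → D = (-43/10, -101/10)

D = (-43/10, -101/10)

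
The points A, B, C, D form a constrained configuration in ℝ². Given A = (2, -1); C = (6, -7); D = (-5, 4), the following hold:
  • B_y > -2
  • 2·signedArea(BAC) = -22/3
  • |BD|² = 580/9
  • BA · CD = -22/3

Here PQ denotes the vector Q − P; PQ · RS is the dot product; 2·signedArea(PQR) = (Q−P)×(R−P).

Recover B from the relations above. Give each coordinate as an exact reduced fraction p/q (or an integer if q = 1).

B = (1, -4/3)

1. B_x = 1  [BA · CD = -22/3 ∩ 2·signedArea(BAC) = -22/3]
2. B_y = -4/3  [BA · CD = -22/3 ∩ 2·signedArea(BAC) = -22/3]
   → B = (1, -4/3)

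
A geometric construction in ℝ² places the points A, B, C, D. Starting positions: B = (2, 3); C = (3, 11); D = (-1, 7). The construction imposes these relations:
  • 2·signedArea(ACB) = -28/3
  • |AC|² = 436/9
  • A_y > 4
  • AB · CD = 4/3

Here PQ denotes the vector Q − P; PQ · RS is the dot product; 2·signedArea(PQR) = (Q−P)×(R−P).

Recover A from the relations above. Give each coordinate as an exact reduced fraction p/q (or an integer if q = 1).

A = (1, 13/3)

1. A_x = 1  [AB · CD = 4/3 ∩ 2·signedArea(ACB) = -28/3]
2. A_y = 13/3  [AB · CD = 4/3 ∩ 2·signedArea(ACB) = -28/3]
   → A = (1, 13/3)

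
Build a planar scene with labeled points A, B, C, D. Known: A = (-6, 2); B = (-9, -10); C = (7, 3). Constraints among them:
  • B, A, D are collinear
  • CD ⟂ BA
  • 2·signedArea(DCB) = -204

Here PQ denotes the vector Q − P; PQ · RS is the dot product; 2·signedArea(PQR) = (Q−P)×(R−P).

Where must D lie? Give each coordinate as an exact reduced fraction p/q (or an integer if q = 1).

D = (-5, 6)

1. D_x = -5  [B, A, D are collinear ∩ CD ⟂ BA]
2. D_y = 6  [B, A, D are collinear ∩ CD ⟂ BA]
   → D = (-5, 6)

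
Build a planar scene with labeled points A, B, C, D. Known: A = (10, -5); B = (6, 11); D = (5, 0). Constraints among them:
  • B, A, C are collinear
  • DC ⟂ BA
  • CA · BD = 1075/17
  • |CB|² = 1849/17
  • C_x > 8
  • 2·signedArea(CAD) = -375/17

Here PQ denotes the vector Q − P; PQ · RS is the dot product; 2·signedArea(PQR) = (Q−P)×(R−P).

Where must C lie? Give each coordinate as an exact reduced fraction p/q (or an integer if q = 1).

1. C_x = 145/17  [B, A, C are collinear ∩ DC ⟂ BA]
2. C_y = 15/17  [B, A, C are collinear ∩ DC ⟂ BA]
   → C = (145/17, 15/17)

C = (145/17, 15/17)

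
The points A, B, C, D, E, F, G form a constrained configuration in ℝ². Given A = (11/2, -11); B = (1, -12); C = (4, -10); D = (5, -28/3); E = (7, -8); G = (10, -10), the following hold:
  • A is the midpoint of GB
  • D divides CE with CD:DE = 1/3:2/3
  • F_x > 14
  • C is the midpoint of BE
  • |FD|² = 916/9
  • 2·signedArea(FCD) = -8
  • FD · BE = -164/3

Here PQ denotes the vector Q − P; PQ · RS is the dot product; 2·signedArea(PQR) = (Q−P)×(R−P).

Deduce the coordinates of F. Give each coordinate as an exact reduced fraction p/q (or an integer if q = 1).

1. F_x = 15  [2·signedArea(FCD) = -8 ∩ FD · BE = -164/3]
2. F_y = -32/3  [2·signedArea(FCD) = -8 ∩ FD · BE = -164/3]
   → F = (15, -32/3)

F = (15, -32/3)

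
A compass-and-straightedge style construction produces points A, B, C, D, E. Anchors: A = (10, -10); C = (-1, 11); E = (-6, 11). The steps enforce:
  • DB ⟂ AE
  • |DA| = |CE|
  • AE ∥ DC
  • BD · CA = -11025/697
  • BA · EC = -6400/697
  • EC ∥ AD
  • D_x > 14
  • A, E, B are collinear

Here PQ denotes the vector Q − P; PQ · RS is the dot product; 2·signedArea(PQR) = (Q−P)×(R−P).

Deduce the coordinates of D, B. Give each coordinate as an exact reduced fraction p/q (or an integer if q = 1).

B = (8250/697, -8650/697)
D = (15, -10)

1. D_x = 15  [AE ∥ DC ∩ EC ∥ AD]
2. D_y = -10  [AE ∥ DC ∩ EC ∥ AD]
   → D = (15, -10)
3. B_x = 8250/697  [A, E, B are collinear ∩ DB ⟂ AE]
4. B_y = -8650/697  [A, E, B are collinear ∩ DB ⟂ AE]
   → B = (8250/697, -8650/697)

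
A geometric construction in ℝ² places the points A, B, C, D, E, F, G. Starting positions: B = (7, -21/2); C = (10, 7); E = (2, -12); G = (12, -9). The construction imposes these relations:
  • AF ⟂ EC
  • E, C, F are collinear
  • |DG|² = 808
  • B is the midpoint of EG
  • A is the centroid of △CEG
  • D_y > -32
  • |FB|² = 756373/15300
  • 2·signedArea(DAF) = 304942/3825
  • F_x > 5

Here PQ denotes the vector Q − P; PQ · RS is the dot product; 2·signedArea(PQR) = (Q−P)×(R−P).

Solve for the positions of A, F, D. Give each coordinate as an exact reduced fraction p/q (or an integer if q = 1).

A = (8, -14/3)
D = (-6, -31)
F = (7046/1275, -4622/1275)

1. A_x = 8  [A is the centroid of △CEG]
2. A_y = -14/3  [A is the centroid of △CEG]
   → A = (8, -14/3)
3. F_x = 7046/1275  [E, C, F are collinear ∩ AF ⟂ EC]
4. F_y = -4622/1275  [E, C, F are collinear ∩ AF ⟂ EC]
   → F = (7046/1275, -4622/1275)
5. D_x = -6  [line -1328/1275·x + -3154/1275·y + -105742/1275 = 0 ∩ |DG|² = 808]
6. D_y = -31  [line -1328/1275·x + -3154/1275·y + -105742/1275 = 0 ∩ |DG|² = 808]
   → D = (-6, -31)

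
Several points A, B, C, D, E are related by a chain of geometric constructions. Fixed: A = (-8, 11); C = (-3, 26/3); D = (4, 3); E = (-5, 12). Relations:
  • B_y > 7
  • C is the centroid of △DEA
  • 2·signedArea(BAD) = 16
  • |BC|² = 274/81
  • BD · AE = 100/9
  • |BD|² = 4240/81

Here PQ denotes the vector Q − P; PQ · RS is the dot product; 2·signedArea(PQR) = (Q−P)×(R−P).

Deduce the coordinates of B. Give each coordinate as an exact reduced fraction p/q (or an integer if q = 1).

B = (-4/3, 71/9)

1. B_x = -4/3  [BD · AE = 100/9 ∩ 2·signedArea(BAD) = 16]
2. B_y = 71/9  [BD · AE = 100/9 ∩ 2·signedArea(BAD) = 16]
   → B = (-4/3, 71/9)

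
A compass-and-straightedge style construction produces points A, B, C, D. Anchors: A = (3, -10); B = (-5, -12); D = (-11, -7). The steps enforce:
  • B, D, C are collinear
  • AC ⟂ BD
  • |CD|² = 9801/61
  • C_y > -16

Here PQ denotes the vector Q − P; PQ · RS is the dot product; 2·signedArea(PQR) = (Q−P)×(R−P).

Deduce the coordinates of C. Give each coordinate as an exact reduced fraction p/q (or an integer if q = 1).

1. C_x = -77/61  [B, D, C are collinear ∩ AC ⟂ BD]
2. C_y = -922/61  [B, D, C are collinear ∩ AC ⟂ BD]
   → C = (-77/61, -922/61)

C = (-77/61, -922/61)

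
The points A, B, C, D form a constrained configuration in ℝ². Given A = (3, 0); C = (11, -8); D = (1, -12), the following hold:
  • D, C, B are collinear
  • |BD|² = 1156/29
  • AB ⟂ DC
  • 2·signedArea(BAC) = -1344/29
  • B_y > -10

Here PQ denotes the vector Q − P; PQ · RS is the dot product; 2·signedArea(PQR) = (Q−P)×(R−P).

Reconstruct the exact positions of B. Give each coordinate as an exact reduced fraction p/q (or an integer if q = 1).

B = (199/29, -280/29)

1. B_x = 199/29  [D, C, B are collinear ∩ AB ⟂ DC]
2. B_y = -280/29  [D, C, B are collinear ∩ AB ⟂ DC]
   → B = (199/29, -280/29)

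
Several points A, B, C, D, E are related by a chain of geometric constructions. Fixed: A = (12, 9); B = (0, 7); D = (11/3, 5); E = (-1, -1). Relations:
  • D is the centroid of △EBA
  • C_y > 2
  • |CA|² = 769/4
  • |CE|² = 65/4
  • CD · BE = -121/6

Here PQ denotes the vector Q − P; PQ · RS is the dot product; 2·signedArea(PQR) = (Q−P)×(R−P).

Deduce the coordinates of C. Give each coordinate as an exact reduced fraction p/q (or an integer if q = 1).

1. C_x = -1/2  [line 1·x + 8·y + -47/2 = 0 ∩ |CA|² = 769/4]
2. C_y = 3  [line 1·x + 8·y + -47/2 = 0 ∩ |CA|² = 769/4]
   → C = (-1/2, 3)

C = (-1/2, 3)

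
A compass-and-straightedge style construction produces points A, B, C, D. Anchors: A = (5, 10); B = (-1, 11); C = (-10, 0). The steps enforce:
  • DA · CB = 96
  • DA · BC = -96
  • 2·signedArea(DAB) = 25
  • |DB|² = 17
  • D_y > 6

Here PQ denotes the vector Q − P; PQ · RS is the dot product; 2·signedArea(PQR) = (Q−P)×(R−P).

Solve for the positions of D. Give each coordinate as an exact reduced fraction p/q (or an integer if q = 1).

D = (-2, 7)

1. D_x = -2  [DA · CB = 96 ∩ 2·signedArea(DAB) = 25]
2. D_y = 7  [DA · CB = 96 ∩ 2·signedArea(DAB) = 25]
   → D = (-2, 7)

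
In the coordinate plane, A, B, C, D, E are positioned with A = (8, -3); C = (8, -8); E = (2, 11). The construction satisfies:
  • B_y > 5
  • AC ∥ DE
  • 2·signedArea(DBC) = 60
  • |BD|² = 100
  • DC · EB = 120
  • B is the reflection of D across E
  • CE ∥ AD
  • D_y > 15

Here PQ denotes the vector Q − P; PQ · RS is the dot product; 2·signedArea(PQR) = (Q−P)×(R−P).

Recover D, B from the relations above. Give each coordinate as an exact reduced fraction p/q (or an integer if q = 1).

B = (2, 6)
D = (2, 16)

1. D_x = 2  [AC ∥ DE ∩ CE ∥ AD]
2. D_y = 16  [AC ∥ DE ∩ CE ∥ AD]
   → D = (2, 16)
3. B_x = 2  [B is the reflection of D across E]
4. B_y = 6  [B is the reflection of D across E]
   → B = (2, 6)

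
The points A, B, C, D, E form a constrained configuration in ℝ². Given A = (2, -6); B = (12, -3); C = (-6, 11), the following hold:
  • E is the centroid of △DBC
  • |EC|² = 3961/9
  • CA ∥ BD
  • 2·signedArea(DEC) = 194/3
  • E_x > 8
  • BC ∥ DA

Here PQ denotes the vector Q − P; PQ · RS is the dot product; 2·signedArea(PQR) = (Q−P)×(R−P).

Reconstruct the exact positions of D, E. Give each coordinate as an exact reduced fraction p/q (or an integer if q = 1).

D = (20, -20)
E = (26/3, -4)

1. D_x = 20  [BC ∥ DA ∩ CA ∥ BD]
2. D_y = -20  [BC ∥ DA ∩ CA ∥ BD]
   → D = (20, -20)
3. E_x = 26/3  [E is the centroid of △DBC]
4. E_y = -4  [E is the centroid of △DBC]
   → E = (26/3, -4)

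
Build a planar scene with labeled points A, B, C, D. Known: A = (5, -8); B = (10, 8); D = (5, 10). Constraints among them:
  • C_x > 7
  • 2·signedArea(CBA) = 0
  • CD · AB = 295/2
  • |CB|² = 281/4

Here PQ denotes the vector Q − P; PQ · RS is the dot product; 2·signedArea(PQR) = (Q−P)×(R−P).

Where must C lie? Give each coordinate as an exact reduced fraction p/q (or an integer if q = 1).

1. C_x = 15/2  [2·signedArea(CBA) = 0 ∩ CD · AB = 295/2]
2. C_y = 0  [2·signedArea(CBA) = 0 ∩ CD · AB = 295/2]
   → C = (15/2, 0)

C = (15/2, 0)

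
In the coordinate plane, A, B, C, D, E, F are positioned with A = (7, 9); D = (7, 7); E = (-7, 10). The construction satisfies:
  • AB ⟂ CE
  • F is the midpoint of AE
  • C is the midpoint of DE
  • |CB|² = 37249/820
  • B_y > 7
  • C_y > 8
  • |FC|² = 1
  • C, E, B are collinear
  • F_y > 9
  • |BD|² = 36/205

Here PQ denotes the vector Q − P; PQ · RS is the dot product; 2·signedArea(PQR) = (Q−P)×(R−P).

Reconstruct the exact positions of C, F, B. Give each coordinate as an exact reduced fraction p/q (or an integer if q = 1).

1. C_x = 0  [C is the midpoint of DE]
2. C_y = 17/2  [C is the midpoint of DE]
   → C = (0, 17/2)
3. F_x = 0  [F is the midpoint of AE]
4. F_y = 19/2  [F is the midpoint of AE]
   → F = (0, 19/2)
5. B_x = 1351/205  [C, E, B are collinear ∩ AB ⟂ CE]
6. B_y = 1453/205  [C, E, B are collinear ∩ AB ⟂ CE]
   → B = (1351/205, 1453/205)

B = (1351/205, 1453/205)
C = (0, 17/2)
F = (0, 19/2)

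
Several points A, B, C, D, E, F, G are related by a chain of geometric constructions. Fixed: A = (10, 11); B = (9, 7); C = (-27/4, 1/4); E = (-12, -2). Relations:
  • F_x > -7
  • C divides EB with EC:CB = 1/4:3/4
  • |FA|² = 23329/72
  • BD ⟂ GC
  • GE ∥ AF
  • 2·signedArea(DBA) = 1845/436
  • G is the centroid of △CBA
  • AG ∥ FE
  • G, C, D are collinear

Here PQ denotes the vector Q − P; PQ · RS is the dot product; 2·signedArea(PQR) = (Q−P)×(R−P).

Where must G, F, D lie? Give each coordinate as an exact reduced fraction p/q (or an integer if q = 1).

1. G_x = 49/12  [G is the centroid of △CBA]
2. G_y = 73/12  [G is the centroid of △CBA]
   → G = (49/12, 73/12)
3. F_x = -73/12  [AG ∥ FE ∩ GE ∥ AF]
4. F_y = 35/12  [AG ∥ FE ∩ GE ∥ AF]
   → F = (-73/12, 35/12)
5. D_x = 3609/436  [G, C, D are collinear ∩ BD ⟂ GC]
6. D_y = 3637/436  [G, C, D are collinear ∩ BD ⟂ GC]
   → D = (3609/436, 3637/436)

D = (3609/436, 3637/436)
F = (-73/12, 35/12)
G = (49/12, 73/12)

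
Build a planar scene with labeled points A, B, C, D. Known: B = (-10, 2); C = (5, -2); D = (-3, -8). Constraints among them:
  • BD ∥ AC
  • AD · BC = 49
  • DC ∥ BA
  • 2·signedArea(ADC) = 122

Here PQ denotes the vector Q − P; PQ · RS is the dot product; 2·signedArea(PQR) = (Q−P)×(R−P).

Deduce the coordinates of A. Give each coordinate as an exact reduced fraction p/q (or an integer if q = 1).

A = (-2, 8)

1. A_x = -2  [BD ∥ AC ∩ DC ∥ BA]
2. A_y = 8  [BD ∥ AC ∩ DC ∥ BA]
   → A = (-2, 8)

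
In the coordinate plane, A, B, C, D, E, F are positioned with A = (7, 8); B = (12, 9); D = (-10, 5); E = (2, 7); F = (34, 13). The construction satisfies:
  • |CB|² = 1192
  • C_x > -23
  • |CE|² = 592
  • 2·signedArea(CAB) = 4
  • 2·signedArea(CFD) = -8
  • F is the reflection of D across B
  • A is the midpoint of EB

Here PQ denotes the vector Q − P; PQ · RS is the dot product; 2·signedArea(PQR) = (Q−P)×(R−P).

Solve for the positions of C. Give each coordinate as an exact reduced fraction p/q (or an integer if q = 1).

C = (-22, 3)

1. C_x = -22  [2·signedArea(CAB) = 4 ∩ 2·signedArea(CFD) = -8]
2. C_y = 3  [2·signedArea(CAB) = 4 ∩ 2·signedArea(CFD) = -8]
   → C = (-22, 3)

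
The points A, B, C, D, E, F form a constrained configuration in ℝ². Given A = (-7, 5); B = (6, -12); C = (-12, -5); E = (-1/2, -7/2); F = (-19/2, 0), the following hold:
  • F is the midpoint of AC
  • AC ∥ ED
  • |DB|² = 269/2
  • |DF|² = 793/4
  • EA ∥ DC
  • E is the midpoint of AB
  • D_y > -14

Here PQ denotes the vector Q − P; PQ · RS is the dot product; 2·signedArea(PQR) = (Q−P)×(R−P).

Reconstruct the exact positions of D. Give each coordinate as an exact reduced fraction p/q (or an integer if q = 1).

1. D_x = -11/2  [EA ∥ DC ∩ AC ∥ ED]
2. D_y = -27/2  [EA ∥ DC ∩ AC ∥ ED]
   → D = (-11/2, -27/2)

D = (-11/2, -27/2)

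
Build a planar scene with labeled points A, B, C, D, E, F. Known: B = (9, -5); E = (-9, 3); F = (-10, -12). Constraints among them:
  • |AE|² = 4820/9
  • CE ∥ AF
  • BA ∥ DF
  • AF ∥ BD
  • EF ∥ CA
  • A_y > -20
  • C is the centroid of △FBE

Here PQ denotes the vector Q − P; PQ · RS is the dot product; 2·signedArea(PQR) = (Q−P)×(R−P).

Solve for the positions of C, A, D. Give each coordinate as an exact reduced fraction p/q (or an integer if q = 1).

1. C_x = -10/3  [C is the centroid of △FBE]
2. C_y = -14/3  [C is the centroid of △FBE]
   → C = (-10/3, -14/3)
3. A_x = -13/3  [CE ∥ AF ∩ EF ∥ CA]
4. A_y = -59/3  [CE ∥ AF ∩ EF ∥ CA]
   → A = (-13/3, -59/3)
5. D_x = 10/3  [BA ∥ DF ∩ AF ∥ BD]
6. D_y = 8/3  [BA ∥ DF ∩ AF ∥ BD]
   → D = (10/3, 8/3)

A = (-13/3, -59/3)
C = (-10/3, -14/3)
D = (10/3, 8/3)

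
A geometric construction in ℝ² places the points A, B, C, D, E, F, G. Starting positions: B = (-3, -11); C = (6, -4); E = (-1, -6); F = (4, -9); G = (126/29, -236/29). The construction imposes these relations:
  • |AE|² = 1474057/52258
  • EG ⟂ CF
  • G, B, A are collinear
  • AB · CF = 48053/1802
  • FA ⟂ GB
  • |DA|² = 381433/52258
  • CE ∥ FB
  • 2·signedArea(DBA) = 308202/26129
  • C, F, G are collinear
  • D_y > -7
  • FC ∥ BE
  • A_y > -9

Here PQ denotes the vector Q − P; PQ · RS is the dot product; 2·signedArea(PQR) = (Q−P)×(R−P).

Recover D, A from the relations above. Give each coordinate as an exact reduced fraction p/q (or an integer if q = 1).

1. A_x = 196167/52258  [G, B, A are collinear ∩ FA ⟂ GB]
2. A_y = -437307/52258  [G, B, A are collinear ∩ FA ⟂ GB]
   → A = (196167/52258, -437307/52258)
3. D_x = 150/29  [line -137531/52258·x + 352941/52258·y + 1426677/26129 = 0 ∩ |DA|² = 381433/52258]
4. D_y = -176/29  [line -137531/52258·x + 352941/52258·y + 1426677/26129 = 0 ∩ |DA|² = 381433/52258]
   → D = (150/29, -176/29)

A = (196167/52258, -437307/52258)
D = (150/29, -176/29)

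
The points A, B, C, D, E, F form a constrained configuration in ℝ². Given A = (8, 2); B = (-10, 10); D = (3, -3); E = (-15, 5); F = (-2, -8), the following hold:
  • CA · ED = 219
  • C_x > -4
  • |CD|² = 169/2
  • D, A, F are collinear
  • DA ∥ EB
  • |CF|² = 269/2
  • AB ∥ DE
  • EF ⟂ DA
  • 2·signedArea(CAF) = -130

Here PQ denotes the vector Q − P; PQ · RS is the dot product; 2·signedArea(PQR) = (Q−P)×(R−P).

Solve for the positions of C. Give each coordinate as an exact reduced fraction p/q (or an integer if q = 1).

C = (-7/2, 7/2)

1. C_x = -7/2  [CA · ED = 219 ∩ 2·signedArea(CAF) = -130]
2. C_y = 7/2  [CA · ED = 219 ∩ 2·signedArea(CAF) = -130]
   → C = (-7/2, 7/2)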